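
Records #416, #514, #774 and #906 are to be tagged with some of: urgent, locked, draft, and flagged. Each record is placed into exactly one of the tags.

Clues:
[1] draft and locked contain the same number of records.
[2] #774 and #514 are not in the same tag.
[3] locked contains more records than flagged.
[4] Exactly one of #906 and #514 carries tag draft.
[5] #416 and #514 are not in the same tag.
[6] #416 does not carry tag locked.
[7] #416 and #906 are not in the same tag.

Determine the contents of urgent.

urgent = {#416, #774}

From (6): #416 ∉ locked.
Suppose #416 ∉ urgent: no assignment then satisfies all the clues, so #416 ∈ urgent.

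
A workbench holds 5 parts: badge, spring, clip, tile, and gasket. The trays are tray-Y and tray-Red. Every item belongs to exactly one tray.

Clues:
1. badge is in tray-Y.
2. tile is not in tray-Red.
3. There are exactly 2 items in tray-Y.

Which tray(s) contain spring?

From (1): badge ∈ tray-Y.
From (2): tile ∉ tray-Red.
Only one tray left: tile ∈ tray-Y.
(3): tray-Y already has 2, so the rest are out.
Only one tray left: spring ∈ tray-Red.
Only one tray left: clip ∈ tray-Red.
Only one tray left: gasket ∈ tray-Red.

spring: tray-Red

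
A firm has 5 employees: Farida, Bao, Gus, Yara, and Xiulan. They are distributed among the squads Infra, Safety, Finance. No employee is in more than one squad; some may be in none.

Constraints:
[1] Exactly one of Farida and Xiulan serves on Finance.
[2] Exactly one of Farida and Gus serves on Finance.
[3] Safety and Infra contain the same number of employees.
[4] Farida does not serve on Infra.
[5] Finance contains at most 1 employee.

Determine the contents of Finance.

Finance = {Farida}

From (4): Farida ∉ Infra.
Suppose Farida ∉ Finance: no assignment then satisfies all the clues, so Farida ∈ Finance.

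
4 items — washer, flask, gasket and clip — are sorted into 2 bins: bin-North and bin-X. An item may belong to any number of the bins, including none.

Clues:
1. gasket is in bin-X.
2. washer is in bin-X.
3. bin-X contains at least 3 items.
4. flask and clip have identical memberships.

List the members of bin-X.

From (1): gasket ∈ bin-X.
From (2): washer ∈ bin-X.
Suppose flask ∉ bin-X: no assignment then satisfies all the clues, so flask ∈ bin-X.

bin-X = {clip, flask, gasket, washer}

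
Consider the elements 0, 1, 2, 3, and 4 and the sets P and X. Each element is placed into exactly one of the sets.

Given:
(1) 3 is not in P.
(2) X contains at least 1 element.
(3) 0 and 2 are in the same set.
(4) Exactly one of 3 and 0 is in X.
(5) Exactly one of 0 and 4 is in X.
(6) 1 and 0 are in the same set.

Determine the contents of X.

X = {3, 4}

From (1): 3 ∉ P.
Only one set left: 3 ∈ X.
(4) (exactly one): 0 ∉ X.
(5) (exactly one): 4 ∈ X.
(6): 1 matches 0: 1 ∉ X.
Only one set left: 0 ∈ P.
Only one set left: 1 ∈ P.
(3): 2 matches 0: 2 ∈ P.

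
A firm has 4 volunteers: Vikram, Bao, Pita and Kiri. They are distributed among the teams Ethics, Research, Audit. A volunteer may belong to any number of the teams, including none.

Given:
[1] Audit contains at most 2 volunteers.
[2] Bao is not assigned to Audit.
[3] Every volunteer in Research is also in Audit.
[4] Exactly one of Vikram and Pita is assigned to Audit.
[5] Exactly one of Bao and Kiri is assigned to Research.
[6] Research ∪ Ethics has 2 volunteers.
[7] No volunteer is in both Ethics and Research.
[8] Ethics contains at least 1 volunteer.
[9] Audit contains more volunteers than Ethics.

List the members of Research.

From (2): Bao ∉ Audit.
(3) contrapositive: Bao ∉ Research.
(5) (exactly one): Kiri ∈ Research.
(7) (disjoint): Kiri ∉ Ethics.
(3) with Kiri ∈ Research: Kiri ∈ Audit.
Suppose Vikram ∈ Research: no assignment then satisfies all the clues, so Vikram ∉ Research.

Research = {Kiri}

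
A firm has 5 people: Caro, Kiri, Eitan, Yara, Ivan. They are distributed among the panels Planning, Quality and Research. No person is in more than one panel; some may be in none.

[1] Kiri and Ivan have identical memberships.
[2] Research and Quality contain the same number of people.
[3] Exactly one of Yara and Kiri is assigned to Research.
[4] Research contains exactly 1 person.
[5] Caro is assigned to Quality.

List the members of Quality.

Quality = {Caro}

From (5): Caro ∈ Quality.
Suppose Kiri ∈ Quality: no assignment then satisfies all the clues, so Kiri ∉ Quality.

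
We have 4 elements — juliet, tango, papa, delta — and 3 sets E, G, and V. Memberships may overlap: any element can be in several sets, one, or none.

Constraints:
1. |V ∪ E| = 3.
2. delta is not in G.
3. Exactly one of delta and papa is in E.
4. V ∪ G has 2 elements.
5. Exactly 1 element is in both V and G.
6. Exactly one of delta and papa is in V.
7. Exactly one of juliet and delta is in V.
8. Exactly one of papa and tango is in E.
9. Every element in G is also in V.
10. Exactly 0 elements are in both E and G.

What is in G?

G = {tango}

From (2): delta ∉ G.
Suppose juliet ∈ G: no assignment then satisfies all the clues, so juliet ∉ G.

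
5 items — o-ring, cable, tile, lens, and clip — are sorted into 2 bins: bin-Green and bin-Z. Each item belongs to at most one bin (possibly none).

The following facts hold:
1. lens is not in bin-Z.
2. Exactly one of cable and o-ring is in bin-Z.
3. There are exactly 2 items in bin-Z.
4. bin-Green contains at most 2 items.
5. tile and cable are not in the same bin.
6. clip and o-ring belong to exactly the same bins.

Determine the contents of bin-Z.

bin-Z = {clip, o-ring}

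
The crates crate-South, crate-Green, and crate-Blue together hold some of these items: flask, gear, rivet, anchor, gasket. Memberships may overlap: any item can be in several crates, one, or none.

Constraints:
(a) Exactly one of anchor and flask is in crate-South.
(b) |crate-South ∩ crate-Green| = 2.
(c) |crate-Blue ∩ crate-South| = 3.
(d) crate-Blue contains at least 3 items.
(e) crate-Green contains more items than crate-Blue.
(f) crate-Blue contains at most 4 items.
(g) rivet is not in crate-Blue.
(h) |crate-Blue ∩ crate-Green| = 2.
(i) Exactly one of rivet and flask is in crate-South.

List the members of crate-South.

crate-South = {flask, gasket, gear}

From (g): rivet ∉ crate-Blue.
Suppose flask ∉ crate-South: no assignment then satisfies all the clues, so flask ∈ crate-South.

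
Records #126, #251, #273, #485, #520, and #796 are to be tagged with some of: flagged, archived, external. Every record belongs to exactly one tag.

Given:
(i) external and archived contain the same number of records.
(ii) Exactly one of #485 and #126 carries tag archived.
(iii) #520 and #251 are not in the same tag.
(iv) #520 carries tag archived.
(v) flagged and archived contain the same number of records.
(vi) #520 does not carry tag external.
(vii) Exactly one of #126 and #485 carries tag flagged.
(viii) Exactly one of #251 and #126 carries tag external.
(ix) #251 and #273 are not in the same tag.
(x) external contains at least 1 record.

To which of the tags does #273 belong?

From (iv): #520 ∈ archived.
(iii): #251 ∉ archived.
Suppose #273 ∉ flagged: no assignment then satisfies all the clues, so #273 ∈ flagged.

#273: flagged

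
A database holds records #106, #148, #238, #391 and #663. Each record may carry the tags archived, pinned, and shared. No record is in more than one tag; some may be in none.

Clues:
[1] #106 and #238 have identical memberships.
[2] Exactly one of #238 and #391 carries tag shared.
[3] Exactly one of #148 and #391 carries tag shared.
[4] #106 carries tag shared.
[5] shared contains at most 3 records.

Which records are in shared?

shared = {#106, #148, #238}

From (4): #106 ∈ shared.
(1): #238 matches #106: #238 ∉ archived.
(1): #238 matches #106: #238 ∉ pinned.
(1): #238 matches #106: #238 ∈ shared.
(2) (exactly one): #391 ∉ shared.
(3) (exactly one): #148 ∈ shared.
(5): shared already has 3, so the rest are out.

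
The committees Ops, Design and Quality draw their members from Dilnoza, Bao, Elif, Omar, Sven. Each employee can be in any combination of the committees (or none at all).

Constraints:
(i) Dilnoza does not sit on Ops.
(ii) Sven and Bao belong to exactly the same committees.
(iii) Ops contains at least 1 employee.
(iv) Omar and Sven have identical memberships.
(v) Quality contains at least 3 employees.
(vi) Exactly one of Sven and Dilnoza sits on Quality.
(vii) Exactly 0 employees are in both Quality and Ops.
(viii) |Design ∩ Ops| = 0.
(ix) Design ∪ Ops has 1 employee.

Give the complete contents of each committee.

From (i): Dilnoza ∉ Ops.
Suppose Dilnoza ∈ Design: no assignment then satisfies all the clues, so Dilnoza ∉ Design.

Ops = {Elif}; Design = {}; Quality = {Bao, Omar, Sven}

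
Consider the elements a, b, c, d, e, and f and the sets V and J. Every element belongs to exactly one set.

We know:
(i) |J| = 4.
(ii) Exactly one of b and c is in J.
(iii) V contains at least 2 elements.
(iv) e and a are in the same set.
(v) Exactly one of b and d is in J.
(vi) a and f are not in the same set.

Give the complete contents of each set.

V = {b, f}; J = {a, c, d, e}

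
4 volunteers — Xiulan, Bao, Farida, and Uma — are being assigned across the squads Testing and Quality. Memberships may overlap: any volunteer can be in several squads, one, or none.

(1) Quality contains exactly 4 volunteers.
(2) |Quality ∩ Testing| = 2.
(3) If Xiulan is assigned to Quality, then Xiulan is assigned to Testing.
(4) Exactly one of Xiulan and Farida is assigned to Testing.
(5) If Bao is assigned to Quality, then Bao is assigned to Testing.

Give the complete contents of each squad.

Testing = {Bao, Xiulan}; Quality = {Bao, Farida, Uma, Xiulan}

(1): only 4 candidates remain for Quality, so all are in.
(3): Xiulan ∈ Testing.
(4) (exactly one): Farida ∉ Testing.
(5): Bao ∈ Testing.
Suppose Uma ∈ Testing: no assignment then satisfies all the clues, so Uma ∉ Testing.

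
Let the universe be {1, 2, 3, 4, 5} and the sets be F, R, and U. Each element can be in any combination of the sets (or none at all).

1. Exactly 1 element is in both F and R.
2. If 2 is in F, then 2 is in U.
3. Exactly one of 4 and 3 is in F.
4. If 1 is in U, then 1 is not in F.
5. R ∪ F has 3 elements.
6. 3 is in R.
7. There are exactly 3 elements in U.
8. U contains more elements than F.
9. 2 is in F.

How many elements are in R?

2

From (6): 3 ∈ R.
From (9): 2 ∈ F.
(2): 2 ∈ U.
Suppose 1 ∈ F: no assignment then satisfies all the clues, so 1 ∉ F.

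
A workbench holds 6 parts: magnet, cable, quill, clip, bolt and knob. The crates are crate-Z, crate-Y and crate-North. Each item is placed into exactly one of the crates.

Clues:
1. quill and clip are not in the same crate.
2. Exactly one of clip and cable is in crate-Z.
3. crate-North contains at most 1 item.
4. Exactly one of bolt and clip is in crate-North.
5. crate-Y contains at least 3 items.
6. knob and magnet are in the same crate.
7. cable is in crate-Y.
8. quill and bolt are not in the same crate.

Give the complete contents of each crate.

crate-Z = {clip}; crate-Y = {cable, knob, magnet, quill}; crate-North = {bolt}

From (7): cable ∈ crate-Y.
(2) (exactly one): clip ∈ crate-Z.
(4) (exactly one): bolt ∈ crate-North.
(8): quill ∉ crate-North.
(1): quill ∉ crate-Z.
(3): crate-North already has 1, so the rest are out.
Only one crate left: quill ∈ crate-Y.
Suppose magnet ∈ crate-Z: no assignment then satisfies all the clues, so magnet ∉ crate-Z.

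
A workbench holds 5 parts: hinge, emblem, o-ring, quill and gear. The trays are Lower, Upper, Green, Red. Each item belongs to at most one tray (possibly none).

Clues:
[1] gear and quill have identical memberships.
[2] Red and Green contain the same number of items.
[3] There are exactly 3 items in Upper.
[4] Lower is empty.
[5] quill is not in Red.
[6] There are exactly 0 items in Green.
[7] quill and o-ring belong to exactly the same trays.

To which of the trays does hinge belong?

hinge: none

From (5): quill ∉ Red.
(1): gear matches quill: gear ∉ Red.
(4): Lower already has 0, so the rest are out.
(6): Green already has 0, so the rest are out.
(7): o-ring matches quill: o-ring ∉ Red.
Suppose hinge ∈ Upper: no assignment then satisfies all the clues, so hinge ∉ Upper.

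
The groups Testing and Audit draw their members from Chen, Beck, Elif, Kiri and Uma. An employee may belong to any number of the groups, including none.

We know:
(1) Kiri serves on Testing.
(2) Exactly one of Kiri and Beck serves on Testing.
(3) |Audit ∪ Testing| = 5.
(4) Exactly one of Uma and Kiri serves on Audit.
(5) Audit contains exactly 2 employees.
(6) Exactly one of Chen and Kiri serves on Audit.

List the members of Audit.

Audit = {Beck, Kiri}

From (1): Kiri ∈ Testing.
(2) (exactly one): Beck ∉ Testing.
Suppose Chen ∈ Audit: no assignment then satisfies all the clues, so Chen ∉ Audit.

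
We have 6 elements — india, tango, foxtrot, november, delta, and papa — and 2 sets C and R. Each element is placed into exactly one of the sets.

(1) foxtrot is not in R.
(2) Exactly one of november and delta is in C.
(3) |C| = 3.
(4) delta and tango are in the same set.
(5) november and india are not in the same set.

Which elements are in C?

C = {foxtrot, november, papa}

From (1): foxtrot ∉ R.
Only one set left: foxtrot ∈ C.
Suppose india ∈ C: no assignment then satisfies all the clues, so india ∉ C.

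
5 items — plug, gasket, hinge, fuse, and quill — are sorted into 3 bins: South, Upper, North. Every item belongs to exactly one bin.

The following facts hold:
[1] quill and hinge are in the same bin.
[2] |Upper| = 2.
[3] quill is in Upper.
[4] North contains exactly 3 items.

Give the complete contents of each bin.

South = {}; Upper = {hinge, quill}; North = {fuse, gasket, plug}

From (3): quill ∈ Upper.
(1): hinge matches quill: hinge ∉ South.
(1): hinge matches quill: hinge ∈ Upper.
(2): Upper already has 2, so the rest are out.
(4): only 3 candidates remain for North, so all are in.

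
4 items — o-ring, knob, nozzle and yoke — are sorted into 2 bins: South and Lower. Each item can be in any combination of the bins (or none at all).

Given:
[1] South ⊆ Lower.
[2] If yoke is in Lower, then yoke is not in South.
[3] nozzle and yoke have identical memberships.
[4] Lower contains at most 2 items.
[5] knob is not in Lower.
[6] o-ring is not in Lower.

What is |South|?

0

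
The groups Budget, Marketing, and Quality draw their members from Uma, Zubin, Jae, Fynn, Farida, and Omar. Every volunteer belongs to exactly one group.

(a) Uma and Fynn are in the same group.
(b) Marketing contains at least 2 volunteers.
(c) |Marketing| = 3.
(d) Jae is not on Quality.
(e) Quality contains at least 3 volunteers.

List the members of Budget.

Budget = {}

From (d): Jae ∉ Quality.
Suppose Uma ∈ Budget: no assignment then satisfies all the clues, so Uma ∉ Budget.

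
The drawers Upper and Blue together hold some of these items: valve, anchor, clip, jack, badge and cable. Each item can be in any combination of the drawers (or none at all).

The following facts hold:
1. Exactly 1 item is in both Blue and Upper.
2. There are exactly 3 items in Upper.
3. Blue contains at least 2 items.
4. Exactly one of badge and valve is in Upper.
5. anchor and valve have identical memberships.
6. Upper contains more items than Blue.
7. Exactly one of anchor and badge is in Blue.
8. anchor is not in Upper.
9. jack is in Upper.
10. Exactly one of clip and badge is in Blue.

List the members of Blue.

Blue = {badge, cable}

From (8): anchor ∉ Upper.
From (9): jack ∈ Upper.
(5): valve matches anchor: valve ∉ Upper.
(4) (exactly one): badge ∈ Upper.
Suppose valve ∈ Blue: no assignment then satisfies all the clues, so valve ∉ Blue.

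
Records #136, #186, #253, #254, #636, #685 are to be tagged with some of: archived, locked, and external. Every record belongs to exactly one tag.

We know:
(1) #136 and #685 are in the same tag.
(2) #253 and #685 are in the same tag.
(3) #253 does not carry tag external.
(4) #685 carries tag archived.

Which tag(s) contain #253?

From (3): #253 ∉ external.
From (4): #685 ∈ archived.
(1): #136 matches #685: #136 ∈ archived.
(2): #253 matches #685: #253 ∈ archived.

#253: archived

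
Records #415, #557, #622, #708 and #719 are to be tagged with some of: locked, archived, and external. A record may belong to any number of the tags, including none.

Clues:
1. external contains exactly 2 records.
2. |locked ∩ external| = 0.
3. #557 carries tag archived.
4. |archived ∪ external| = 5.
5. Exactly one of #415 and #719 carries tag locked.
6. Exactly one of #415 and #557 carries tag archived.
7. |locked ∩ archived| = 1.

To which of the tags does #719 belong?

#719: archived, locked

From (3): #557 ∈ archived.
(6) (exactly one): #415 ∉ archived.
Suppose #719 ∉ locked: no assignment then satisfies all the clues, so #719 ∈ locked.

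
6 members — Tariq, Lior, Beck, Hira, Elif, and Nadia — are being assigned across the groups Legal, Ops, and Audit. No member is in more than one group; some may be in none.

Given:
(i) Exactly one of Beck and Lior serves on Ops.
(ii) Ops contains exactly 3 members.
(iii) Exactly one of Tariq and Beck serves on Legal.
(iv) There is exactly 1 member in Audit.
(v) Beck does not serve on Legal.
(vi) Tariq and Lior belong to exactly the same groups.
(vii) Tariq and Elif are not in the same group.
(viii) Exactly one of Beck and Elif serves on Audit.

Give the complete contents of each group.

Legal = {Lior, Tariq}; Ops = {Beck, Hira, Nadia}; Audit = {Elif}

From (v): Beck ∉ Legal.
(iii) (exactly one): Tariq ∈ Legal.
(vi): Lior matches Tariq: Lior ∈ Legal.
(vii): Elif ∉ Legal.
(i) (exactly one): Beck ∈ Ops.
(viii) (exactly one): Elif ∈ Audit.
(ii): only 3 candidates remain for Ops, so all are in.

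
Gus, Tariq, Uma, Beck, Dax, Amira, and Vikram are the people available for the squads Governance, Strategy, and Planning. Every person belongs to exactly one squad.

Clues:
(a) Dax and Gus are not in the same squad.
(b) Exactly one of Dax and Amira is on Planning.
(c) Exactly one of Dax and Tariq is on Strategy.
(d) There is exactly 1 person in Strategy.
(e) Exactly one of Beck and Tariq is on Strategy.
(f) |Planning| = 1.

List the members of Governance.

Governance = {Amira, Beck, Gus, Uma, Vikram}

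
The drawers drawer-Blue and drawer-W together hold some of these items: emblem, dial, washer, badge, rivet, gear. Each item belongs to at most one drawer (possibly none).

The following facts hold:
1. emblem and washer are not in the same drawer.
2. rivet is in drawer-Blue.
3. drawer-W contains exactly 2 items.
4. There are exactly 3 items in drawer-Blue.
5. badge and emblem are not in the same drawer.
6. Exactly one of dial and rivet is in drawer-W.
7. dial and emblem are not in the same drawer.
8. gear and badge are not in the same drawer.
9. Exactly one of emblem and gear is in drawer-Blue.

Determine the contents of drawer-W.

drawer-W = {badge, dial}

From (2): rivet ∈ drawer-Blue.
(6) (exactly one): dial ∈ drawer-W.
(7): emblem ∉ drawer-W.
Suppose washer ∈ drawer-W: no assignment then satisfies all the clues, so washer ∉ drawer-W.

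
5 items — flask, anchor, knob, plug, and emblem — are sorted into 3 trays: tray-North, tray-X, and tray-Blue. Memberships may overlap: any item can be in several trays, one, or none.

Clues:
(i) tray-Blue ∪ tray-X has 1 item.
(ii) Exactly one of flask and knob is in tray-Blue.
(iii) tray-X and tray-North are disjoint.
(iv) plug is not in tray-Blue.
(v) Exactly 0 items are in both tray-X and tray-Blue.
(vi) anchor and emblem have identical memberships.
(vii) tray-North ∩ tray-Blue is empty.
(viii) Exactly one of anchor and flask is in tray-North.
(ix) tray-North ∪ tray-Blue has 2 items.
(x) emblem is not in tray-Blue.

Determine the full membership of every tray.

tray-North = {flask}; tray-X = {}; tray-Blue = {knob}

From (iv): plug ∉ tray-Blue.
From (x): emblem ∉ tray-Blue.
(vi): anchor matches emblem: anchor ∉ tray-Blue.
Suppose flask ∉ tray-North: no assignment then satisfies all the clues, so flask ∈ tray-North.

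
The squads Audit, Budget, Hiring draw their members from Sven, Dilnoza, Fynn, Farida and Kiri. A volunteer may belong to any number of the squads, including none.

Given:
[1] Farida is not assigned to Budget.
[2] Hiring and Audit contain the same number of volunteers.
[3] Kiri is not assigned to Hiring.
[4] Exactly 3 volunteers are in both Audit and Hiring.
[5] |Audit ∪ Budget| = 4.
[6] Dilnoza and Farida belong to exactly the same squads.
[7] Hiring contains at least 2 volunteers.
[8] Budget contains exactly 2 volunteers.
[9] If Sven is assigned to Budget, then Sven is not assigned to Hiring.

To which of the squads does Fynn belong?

Fynn: Audit, Budget, Hiring

From (1): Farida ∉ Budget.
From (3): Kiri ∉ Hiring.
(6): Dilnoza matches Farida: Dilnoza ∉ Budget.
Suppose Fynn ∉ Audit: no assignment then satisfies all the clues, so Fynn ∈ Audit.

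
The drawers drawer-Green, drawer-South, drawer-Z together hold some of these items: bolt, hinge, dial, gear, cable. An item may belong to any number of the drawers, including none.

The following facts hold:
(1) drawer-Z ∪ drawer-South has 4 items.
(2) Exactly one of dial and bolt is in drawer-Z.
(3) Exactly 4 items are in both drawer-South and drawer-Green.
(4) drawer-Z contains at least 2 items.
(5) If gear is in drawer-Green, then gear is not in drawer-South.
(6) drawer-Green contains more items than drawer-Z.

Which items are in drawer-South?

drawer-South = {bolt, cable, dial, hinge}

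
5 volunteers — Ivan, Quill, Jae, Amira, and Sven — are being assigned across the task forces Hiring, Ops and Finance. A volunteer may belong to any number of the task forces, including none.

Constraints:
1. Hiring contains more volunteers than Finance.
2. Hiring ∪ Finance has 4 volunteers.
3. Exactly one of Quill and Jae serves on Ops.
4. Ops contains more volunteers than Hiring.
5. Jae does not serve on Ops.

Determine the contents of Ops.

Ops = {Amira, Ivan, Quill, Sven}

From (5): Jae ∉ Ops.
(3) (exactly one): Quill ∈ Ops.
Suppose Ivan ∉ Ops: no assignment then satisfies all the clues, so Ivan ∈ Ops.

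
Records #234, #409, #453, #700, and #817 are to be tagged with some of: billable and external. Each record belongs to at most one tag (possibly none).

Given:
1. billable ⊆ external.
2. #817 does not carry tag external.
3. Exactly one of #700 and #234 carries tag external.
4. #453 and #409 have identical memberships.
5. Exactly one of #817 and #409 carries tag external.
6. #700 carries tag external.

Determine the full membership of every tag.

billable = {}; external = {#409, #453, #700}

From (2): #817 ∉ external.
From (6): #700 ∈ external.
(1) contrapositive: #817 ∉ billable.
(3) (exactly one): #234 ∉ external.
(5) (exactly one): #409 ∈ external.
(1) contrapositive: #234 ∉ billable.
(4): #453 matches #409: #453 ∉ billable.
(4): #453 matches #409: #453 ∈ external.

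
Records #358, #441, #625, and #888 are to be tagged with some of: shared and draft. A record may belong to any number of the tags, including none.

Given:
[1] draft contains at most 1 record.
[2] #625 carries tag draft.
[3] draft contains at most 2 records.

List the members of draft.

From (2): #625 ∈ draft.
(1): draft already has 1, so the rest are out.

draft = {#625}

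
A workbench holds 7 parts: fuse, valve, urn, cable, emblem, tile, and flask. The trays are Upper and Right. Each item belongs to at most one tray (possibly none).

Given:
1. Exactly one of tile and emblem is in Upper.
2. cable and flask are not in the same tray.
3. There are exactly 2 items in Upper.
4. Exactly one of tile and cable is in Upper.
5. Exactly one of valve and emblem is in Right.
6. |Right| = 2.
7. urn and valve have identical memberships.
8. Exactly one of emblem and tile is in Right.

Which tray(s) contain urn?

urn: none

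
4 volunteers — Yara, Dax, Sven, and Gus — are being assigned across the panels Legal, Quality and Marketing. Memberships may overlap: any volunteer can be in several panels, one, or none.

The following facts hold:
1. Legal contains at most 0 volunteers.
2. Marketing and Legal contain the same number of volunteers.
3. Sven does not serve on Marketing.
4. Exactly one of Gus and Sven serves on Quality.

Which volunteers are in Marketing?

Marketing = {}

From (3): Sven ∉ Marketing.
(1): Legal already has 0, so the rest are out.
Suppose Yara ∈ Marketing: no assignment then satisfies all the clues, so Yara ∉ Marketing.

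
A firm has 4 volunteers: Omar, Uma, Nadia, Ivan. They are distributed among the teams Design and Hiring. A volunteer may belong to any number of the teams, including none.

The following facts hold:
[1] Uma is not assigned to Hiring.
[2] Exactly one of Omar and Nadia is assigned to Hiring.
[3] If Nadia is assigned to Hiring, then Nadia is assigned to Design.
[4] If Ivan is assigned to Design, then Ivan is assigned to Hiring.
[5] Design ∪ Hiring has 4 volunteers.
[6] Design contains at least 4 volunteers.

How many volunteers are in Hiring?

2

From (1): Uma ∉ Hiring.
(6): only 4 candidates remain for Design, so all are in.
(4): Ivan ∈ Hiring.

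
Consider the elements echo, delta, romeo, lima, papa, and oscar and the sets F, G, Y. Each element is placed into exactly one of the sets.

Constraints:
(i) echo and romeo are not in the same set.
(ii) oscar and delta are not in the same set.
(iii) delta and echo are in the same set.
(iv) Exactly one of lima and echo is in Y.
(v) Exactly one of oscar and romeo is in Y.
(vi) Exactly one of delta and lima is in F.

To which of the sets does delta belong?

delta: F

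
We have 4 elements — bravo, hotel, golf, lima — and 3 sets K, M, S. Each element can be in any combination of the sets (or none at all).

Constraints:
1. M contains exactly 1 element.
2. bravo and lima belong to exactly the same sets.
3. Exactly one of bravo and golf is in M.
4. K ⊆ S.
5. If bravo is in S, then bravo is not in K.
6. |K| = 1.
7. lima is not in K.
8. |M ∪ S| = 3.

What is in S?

S = {bravo, golf, lima}

From (7): lima ∉ K.
(2): bravo matches lima: bravo ∉ K.
Suppose bravo ∉ S: no assignment then satisfies all the clues, so bravo ∈ S.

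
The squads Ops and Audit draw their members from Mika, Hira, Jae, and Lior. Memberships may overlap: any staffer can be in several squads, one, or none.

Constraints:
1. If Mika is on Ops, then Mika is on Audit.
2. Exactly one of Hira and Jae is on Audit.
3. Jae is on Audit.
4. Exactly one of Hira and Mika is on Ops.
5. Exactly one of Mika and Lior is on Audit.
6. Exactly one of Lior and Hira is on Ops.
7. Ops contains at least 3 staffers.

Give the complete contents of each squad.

From (3): Jae ∈ Audit.
(2) (exactly one): Hira ∉ Audit.
Suppose Mika ∉ Ops: no assignment then satisfies all the clues, so Mika ∈ Ops.

Ops = {Jae, Lior, Mika}; Audit = {Jae, Mika}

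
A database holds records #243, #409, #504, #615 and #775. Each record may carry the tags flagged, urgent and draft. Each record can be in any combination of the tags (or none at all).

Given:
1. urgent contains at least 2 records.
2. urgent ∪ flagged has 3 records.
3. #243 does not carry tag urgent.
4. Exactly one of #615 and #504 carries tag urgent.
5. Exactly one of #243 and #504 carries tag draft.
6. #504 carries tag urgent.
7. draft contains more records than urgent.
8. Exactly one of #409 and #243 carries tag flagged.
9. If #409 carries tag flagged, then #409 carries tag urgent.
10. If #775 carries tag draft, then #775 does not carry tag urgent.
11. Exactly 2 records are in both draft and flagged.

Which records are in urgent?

urgent = {#409, #504}

From (3): #243 ∉ urgent.
From (6): #504 ∈ urgent.
(4) (exactly one): #615 ∉ urgent.
Suppose #409 ∉ urgent: no assignment then satisfies all the clues, so #409 ∈ urgent.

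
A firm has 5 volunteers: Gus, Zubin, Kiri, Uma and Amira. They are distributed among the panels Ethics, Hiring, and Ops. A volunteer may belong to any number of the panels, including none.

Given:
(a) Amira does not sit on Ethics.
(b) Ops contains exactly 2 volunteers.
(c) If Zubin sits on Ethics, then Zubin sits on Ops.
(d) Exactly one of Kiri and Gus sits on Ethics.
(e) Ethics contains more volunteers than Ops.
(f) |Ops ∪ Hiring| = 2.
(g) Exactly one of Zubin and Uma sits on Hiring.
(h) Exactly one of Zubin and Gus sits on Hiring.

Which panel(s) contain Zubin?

Zubin: Ethics, Hiring, Ops

From (a): Amira ∉ Ethics.
Suppose Zubin ∉ Ethics: no assignment then satisfies all the clues, so Zubin ∈ Ethics.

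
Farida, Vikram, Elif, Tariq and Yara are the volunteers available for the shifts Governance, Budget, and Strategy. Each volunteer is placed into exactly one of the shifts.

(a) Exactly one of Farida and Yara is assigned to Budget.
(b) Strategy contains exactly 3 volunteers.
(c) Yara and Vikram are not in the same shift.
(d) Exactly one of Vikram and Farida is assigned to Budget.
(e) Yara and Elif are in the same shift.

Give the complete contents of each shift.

Governance = {Vikram}; Budget = {Farida}; Strategy = {Elif, Tariq, Yara}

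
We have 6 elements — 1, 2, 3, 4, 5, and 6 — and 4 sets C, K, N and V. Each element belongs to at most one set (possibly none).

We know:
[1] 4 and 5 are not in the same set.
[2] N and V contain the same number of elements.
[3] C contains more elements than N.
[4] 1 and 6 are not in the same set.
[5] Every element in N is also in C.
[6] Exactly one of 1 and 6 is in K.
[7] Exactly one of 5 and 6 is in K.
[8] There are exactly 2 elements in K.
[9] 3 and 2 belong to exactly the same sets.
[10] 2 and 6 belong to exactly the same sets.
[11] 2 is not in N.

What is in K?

K = {1, 5}

From (11): 2 ∉ N.
(9): 3 matches 2: 3 ∉ N.
(10): 6 matches 2: 6 ∉ N.
Suppose 1 ∉ K: no assignment then satisfies all the clues, so 1 ∈ K.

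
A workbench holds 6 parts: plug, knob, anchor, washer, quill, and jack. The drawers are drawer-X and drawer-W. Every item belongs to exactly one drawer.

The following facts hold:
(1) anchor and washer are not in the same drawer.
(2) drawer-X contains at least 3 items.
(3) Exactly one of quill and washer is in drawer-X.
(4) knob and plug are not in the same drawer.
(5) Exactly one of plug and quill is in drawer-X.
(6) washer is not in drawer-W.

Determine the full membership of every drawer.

drawer-X = {jack, plug, washer}; drawer-W = {anchor, knob, quill}

From (6): washer ∉ drawer-W.
Only one drawer left: washer ∈ drawer-X.
(1): anchor ∉ drawer-X.
(3) (exactly one): quill ∉ drawer-X.
(5) (exactly one): plug ∈ drawer-X.
Only one drawer left: anchor ∈ drawer-W.
Only one drawer left: quill ∈ drawer-W.
(4): knob ∉ drawer-X.
Only one drawer left: knob ∈ drawer-W.
(2): only 3 candidates remain for drawer-X, so all are in.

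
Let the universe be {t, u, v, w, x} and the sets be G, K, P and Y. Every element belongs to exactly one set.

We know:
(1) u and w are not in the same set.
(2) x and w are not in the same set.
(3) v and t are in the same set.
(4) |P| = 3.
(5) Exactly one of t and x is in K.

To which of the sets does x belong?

x: K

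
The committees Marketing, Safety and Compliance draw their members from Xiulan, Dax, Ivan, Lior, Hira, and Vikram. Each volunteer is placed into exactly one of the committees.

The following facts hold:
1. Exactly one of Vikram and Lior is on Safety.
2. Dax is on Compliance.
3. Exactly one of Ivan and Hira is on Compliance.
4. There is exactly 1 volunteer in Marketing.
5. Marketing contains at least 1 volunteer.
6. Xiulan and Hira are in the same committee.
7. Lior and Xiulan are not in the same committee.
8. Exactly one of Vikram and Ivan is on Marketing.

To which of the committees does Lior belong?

Lior: Safety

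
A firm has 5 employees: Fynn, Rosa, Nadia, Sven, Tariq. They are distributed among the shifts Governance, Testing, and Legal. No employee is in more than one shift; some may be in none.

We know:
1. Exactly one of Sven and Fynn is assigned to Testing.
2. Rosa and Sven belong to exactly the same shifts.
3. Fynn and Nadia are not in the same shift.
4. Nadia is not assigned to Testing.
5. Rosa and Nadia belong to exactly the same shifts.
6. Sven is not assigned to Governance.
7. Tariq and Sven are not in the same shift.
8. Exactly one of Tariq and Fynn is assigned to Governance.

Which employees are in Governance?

From (4): Nadia ∉ Testing.
From (6): Sven ∉ Governance.
(2): Rosa matches Sven: Rosa ∉ Governance.
(5): Nadia matches Rosa: Nadia ∉ Governance.
(5): Rosa matches Nadia: Rosa ∉ Testing.
(2): Sven matches Rosa: Sven ∉ Testing.
(1) (exactly one): Fynn ∈ Testing.
(8) (exactly one): Tariq ∈ Governance.

Governance = {Tariq}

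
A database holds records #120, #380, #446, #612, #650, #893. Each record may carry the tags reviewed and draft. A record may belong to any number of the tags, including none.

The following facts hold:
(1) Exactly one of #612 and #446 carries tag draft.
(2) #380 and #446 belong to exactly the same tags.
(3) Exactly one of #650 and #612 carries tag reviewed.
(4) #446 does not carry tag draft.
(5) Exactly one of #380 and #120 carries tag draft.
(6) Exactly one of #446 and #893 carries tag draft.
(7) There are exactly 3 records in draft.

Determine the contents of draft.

From (4): #446 ∉ draft.
(1) (exactly one): #612 ∈ draft.
(2): #380 matches #446: #380 ∉ draft.
(5) (exactly one): #120 ∈ draft.
(6) (exactly one): #893 ∈ draft.
(7): draft already has 3, so the rest are out.

draft = {#120, #612, #893}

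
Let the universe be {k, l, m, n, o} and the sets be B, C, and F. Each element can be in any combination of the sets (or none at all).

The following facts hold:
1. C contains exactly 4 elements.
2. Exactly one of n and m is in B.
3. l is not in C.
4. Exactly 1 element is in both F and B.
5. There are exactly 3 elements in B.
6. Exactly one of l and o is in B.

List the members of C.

C = {k, m, n, o}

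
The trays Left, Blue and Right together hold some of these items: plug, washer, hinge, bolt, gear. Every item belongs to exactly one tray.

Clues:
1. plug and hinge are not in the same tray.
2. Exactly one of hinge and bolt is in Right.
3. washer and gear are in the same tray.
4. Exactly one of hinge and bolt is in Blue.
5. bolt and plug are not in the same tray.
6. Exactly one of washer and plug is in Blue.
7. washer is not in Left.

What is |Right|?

1

From (7): washer ∉ Left.
(3): gear matches washer: gear ∉ Left.
Suppose plug ∉ Left: no assignment then satisfies all the clues, so plug ∈ Left.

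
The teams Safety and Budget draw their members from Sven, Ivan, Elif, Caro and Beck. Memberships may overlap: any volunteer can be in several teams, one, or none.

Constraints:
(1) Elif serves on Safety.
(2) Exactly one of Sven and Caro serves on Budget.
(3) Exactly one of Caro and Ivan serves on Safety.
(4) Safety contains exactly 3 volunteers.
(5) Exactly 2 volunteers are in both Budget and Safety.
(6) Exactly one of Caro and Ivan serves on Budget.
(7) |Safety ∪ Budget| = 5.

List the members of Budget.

From (1): Elif ∈ Safety.
Suppose Sven ∉ Budget: no assignment then satisfies all the clues, so Sven ∈ Budget.

Budget = {Beck, Elif, Ivan, Sven}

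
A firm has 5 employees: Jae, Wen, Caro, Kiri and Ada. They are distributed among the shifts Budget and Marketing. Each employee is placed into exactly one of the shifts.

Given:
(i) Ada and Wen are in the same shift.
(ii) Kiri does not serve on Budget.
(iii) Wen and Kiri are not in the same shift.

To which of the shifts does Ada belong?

From (ii): Kiri ∉ Budget.
Only one shift left: Kiri ∈ Marketing.
(iii): Wen ∉ Marketing.
Only one shift left: Wen ∈ Budget.
(i): Ada matches Wen: Ada ∈ Budget.

Ada: Budget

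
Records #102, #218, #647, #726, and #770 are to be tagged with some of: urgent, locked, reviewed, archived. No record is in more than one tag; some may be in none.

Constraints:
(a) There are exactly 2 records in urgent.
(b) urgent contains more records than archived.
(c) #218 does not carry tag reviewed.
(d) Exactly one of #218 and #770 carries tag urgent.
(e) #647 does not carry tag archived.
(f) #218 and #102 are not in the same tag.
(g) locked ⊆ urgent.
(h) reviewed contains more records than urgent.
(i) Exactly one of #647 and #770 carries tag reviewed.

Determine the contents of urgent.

From (c): #218 ∉ reviewed.
From (e): #647 ∉ archived.
Suppose #102 ∈ urgent: no assignment then satisfies all the clues, so #102 ∉ urgent.

urgent = {#218, #647}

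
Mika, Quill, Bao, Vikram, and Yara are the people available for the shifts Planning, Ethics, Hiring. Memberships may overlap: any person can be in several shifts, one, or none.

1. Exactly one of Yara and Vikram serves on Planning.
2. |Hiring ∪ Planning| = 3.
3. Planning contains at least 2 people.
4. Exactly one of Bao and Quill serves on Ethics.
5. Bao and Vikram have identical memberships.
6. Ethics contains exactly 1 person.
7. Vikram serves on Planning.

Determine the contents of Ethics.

Ethics = {Quill}

From (7): Vikram ∈ Planning.
(1) (exactly one): Yara ∉ Planning.
(5): Bao matches Vikram: Bao ∈ Planning.
Suppose Mika ∈ Ethics: no assignment then satisfies all the clues, so Mika ∉ Ethics.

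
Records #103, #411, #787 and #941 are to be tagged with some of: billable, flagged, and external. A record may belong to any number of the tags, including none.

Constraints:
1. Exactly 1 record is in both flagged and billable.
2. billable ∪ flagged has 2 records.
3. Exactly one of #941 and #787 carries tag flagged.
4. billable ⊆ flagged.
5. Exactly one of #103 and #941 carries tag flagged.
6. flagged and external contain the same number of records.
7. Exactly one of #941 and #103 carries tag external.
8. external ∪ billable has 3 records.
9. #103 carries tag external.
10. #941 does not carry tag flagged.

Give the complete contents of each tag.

From (9): #103 ∈ external.
From (10): #941 ∉ flagged.
(3) (exactly one): #787 ∈ flagged.
(4) contrapositive: #941 ∉ billable.
(5) (exactly one): #103 ∈ flagged.
(7) (exactly one): #941 ∉ external.
Suppose #103 ∈ billable: no assignment then satisfies all the clues, so #103 ∉ billable.

billable = {#787}; flagged = {#103, #787}; external = {#103, #411}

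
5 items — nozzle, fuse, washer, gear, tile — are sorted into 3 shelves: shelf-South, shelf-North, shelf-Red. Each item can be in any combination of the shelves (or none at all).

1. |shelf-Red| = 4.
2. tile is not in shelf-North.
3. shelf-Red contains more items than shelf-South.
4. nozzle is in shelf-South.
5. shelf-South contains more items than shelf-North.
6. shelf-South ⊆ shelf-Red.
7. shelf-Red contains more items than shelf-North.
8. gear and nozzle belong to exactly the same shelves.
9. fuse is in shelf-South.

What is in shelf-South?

shelf-South = {fuse, gear, nozzle}

From (2): tile ∉ shelf-North.
From (4): nozzle ∈ shelf-South.
From (9): fuse ∈ shelf-South.
(6) with nozzle ∈ shelf-South: nozzle ∈ shelf-Red.
(6) with fuse ∈ shelf-South: fuse ∈ shelf-Red.
(8): gear matches nozzle: gear ∈ shelf-South.
(8): gear matches nozzle: gear ∈ shelf-Red.
Suppose washer ∈ shelf-South: no assignment then satisfies all the clues, so washer ∉ shelf-South.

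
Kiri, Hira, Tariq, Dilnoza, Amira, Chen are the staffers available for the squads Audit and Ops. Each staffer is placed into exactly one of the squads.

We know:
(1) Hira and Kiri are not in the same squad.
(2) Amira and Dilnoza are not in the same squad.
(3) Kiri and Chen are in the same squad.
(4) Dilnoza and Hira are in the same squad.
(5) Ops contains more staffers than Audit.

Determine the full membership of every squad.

Audit = {Dilnoza, Hira}; Ops = {Amira, Chen, Kiri, Tariq}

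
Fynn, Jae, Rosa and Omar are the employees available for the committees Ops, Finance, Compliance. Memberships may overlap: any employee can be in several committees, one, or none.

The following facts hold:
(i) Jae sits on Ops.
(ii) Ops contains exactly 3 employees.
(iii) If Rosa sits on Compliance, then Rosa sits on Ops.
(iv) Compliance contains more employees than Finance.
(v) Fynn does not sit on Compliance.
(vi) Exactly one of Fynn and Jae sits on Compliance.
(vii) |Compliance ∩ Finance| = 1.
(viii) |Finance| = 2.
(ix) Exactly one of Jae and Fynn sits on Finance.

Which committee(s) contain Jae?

Jae: Compliance, Ops

From (i): Jae ∈ Ops.
From (v): Fynn ∉ Compliance.
(vi) (exactly one): Jae ∈ Compliance.
Suppose Jae ∈ Finance: no assignment then satisfies all the clues, so Jae ∉ Finance.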